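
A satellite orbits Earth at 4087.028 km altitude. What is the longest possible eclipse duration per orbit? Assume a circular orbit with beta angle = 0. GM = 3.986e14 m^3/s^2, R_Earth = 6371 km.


r = 10458.0280 km
T = 177.3923 min
Eclipse fraction = arcsin(R_E/r)/pi = arcsin(6371.0000/10458.0280)/pi
= arcsin(0.6091971)/pi = 0.2085082
Eclipse duration = 0.2085082 * 177.3923 = 36.9877 min

36.9877 minutes


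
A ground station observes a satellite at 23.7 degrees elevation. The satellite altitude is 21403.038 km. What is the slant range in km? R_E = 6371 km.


h = 21403.038 km, el = 23.7 deg
d = -R_E*sin(el) + sqrt((R_E*sin(el))^2 + 2*R_E*h + h^2)
d = -6371.0000*sin(0.413643) + sqrt((6371.0000*0.4019478)^2 + 2*6371.0000*21403.038 + 21403.038^2)
d = 24593.6616 km

24593.6616 km


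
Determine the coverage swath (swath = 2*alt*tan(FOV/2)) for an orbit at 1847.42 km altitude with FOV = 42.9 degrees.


FOV = 42.9 deg = 0.7487462 rad
swath = 2 * alt * tan(FOV/2) = 2 * 1847.42 * tan(0.3743731)
swath = 2 * 1847.42 * 0.3929027
swath = 1451.7128 km

1451.7128 km


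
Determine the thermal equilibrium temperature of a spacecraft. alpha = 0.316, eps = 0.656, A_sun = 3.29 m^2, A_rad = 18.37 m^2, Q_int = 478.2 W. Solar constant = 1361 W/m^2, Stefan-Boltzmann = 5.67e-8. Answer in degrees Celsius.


Numerator = alpha*S*A_sun + Q_int = 0.316*1361*3.29 + 478.2 = 1893.1500 W
Denominator = eps*sigma*A_rad = 0.656*5.67e-8*18.37 = 6.8327582e-07 W/K^4
T^4 = 2.7706967e+09 K^4
T = 229.4284 K = -43.7216 C

-43.7216 degrees Celsius


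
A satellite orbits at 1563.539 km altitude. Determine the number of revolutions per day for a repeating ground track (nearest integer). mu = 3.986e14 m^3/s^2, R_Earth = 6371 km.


r = 7.934539e+06 m
T = 2*pi*sqrt(r^3/mu) = 7033.8608 s = 117.2310 min
revs/day = 1440 / 117.2310 = 12.2834
Rounded: 12 revolutions per day

12 revolutions per day


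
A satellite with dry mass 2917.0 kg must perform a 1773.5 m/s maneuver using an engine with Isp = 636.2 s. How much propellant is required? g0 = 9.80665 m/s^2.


ve = Isp * g0 = 636.2 * 9.80665 = 6238.990730 m/s
mass ratio = exp(dv/ve) = exp(1773.5/6238.990730) = 1.32877933
m_prop = m_dry * (mr - 1) = 2917.0 * (1.32877933 - 1)
m_prop = 959.0493 kg

959.0493 kg


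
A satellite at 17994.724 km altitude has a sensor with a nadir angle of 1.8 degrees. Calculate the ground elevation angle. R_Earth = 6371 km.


r = R_E + alt = 24365.7240 km
Law of sines in the satellite / Earth-center / ground-point triangle:
  sin(nadir)/R_E = sin(90 + el)/r  =>  cos(el) = (r/R_E)*sin(nadir)
cos(el) = (24365.7240 / 6371.0000) * sin(1.8 deg) = 0.1201296
el = arccos(0.1201296) = 83.1004 deg
(Earth-central angle = 90 - nadir - el = 5.0996 deg)

83.1004 degrees


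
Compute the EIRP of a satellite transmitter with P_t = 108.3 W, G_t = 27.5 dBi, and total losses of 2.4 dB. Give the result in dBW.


Pt = 108.3 W = 20.3463 dBW
EIRP = Pt_dBW + Gt - losses = 20.3463 + 27.5 - 2.4 = 45.4463 dBW

45.4463 dBW


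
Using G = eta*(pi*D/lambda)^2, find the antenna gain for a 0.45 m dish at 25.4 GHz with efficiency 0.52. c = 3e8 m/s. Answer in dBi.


lambda = c/f = 3e8 / 2.54e+10 = 0.01181102 m
G = eta*(pi*D/lambda)^2 = 0.52*(pi*0.45/0.01181102)^2
G = 7449.9446 (linear)
G = 10*log10(7449.9446) = 38.7215 dBi

38.7215 dBi


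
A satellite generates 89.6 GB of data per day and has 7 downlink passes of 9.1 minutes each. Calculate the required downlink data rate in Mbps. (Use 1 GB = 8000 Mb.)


total contact time = 7 * 9.1 * 60 = 3822.0000 s
data = 89.6 GB = 716800.0000 Mb
rate = 716800.0000 / 3822.0000 = 187.5458 Mbps

187.5458 Mbps


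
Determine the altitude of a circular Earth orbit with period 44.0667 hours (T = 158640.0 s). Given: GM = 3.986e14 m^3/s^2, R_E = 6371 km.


T = 158640.0 s
r = (mu*T^2/(4*pi^2))^(1/3) = (3.986e14 * 158640.0^2 / (4*pi^2))^(1/3)
r = 6.3338482e+07 m = 63338.4824 km
alt = r - R_E = 63338.4824 - 6371 = 56967.4824 km

56967.4824 km


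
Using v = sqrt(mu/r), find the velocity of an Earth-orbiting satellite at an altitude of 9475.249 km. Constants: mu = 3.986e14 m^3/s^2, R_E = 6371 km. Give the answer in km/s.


r = R_E + alt = 6371.0 + 9475.249 = 15846.2490 km = 1.5846249e+07 m
v = sqrt(mu/r) = sqrt(3.986e14 / 1.5846249e+07) = 5015.3981 m/s = 5.0154 km/s

5.0154 km/s


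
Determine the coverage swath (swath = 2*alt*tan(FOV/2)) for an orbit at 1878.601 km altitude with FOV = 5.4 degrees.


FOV = 5.4 deg = 0.09424778 rad
swath = 2 * alt * tan(FOV/2) = 2 * 1878.601 * tan(0.04712389)
swath = 2 * 1878.601 * 0.0471588
swath = 177.1851 km

177.1851 km


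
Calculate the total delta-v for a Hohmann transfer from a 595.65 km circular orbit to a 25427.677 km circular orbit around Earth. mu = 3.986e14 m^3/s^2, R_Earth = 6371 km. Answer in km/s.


r1 = 6966.6500 km = 6.96665e+06 m
r2 = 31798.6770 km = 3.1798677e+07 m
dv1 = sqrt(mu/r1)*(sqrt(2*r2/(r1+r2)) - 1) = 2124.3639 m/s
dv2 = sqrt(mu/r2)*(1 - sqrt(2*r1/(r1+r2))) = 1417.8901 m/s
total dv = |dv1| + |dv2| = 2124.3639 + 1417.8901 = 3542.2540 m/s = 3.5423 km/s

3.5423 km/s


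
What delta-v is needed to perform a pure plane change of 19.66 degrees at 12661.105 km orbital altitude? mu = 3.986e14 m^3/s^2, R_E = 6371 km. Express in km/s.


r = 19032.1050 km = 1.9032105e+07 m
V = sqrt(mu/r) = 4576.4133 m/s
di = 19.66 deg = 0.3431317 rad
dV = 2*V*sin(di/2) = 2*4576.4133*sin(0.1715659)
dV = 1562.6203 m/s = 1.5626 km/s

1.5626 km/s


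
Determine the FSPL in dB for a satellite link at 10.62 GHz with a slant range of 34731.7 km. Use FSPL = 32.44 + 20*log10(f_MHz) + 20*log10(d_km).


f = 10.62 GHz = 10620.0000 MHz
d = 34731.7 km
FSPL = 32.44 + 20*log10(10620.0000) + 20*log10(34731.7)
FSPL = 32.44 + 80.5225 + 90.8145
FSPL = 203.7770 dB

203.7770 dB


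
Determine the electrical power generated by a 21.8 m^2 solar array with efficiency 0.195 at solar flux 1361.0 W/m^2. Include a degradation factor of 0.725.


P = area * eta * S * degradation
P = 21.8 * 0.195 * 1361.0 * 0.725
P = 4194.5680 W

4194.5680 W


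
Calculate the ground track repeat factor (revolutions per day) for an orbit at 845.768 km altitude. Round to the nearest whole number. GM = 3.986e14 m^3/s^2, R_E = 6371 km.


r = 7.216768e+06 m
T = 2*pi*sqrt(r^3/mu) = 6101.3416 s = 101.6890 min
revs/day = 1440 / 101.6890 = 14.1608
Rounded: 14 revolutions per day

14 revolutions per day


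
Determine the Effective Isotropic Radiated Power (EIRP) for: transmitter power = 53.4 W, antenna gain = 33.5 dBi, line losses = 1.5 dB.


Pt = 53.4 W = 17.2754 dBW
EIRP = Pt_dBW + Gt - losses = 17.2754 + 33.5 - 1.5 = 49.2754 dBW

49.2754 dBW


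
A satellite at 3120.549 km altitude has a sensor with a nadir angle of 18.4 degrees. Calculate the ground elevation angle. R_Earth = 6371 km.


r = R_E + alt = 9491.5490 km
Law of sines in the satellite / Earth-center / ground-point triangle:
  sin(nadir)/R_E = sin(90 + el)/r  =>  cos(el) = (r/R_E)*sin(nadir)
cos(el) = (9491.5490 / 6371.0000) * sin(18.4 deg) = 0.4702556
el = arccos(0.4702556) = 61.9491 deg
(Earth-central angle = 90 - nadir - el = 9.6509 deg)

61.9491 degrees


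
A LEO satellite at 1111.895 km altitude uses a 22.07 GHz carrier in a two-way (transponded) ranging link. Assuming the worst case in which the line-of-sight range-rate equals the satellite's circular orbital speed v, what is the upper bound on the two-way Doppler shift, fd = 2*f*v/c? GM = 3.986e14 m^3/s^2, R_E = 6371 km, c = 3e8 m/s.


r = 7.482895e+06 m
v = sqrt(mu/r) = 7298.5035 m/s (worst-case radial velocity)
f = 22.07 GHz = 2.207e+10 Hz
fd = 2*f*v/c = 2*2.207e+10*7298.5035/3.0e+08
fd = 1.0738532e+06 Hz

1.0739e+06 Hz


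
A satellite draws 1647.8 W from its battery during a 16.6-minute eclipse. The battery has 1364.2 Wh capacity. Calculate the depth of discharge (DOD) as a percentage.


E_used = P * t / 60 = 1647.8 * 16.6 / 60 = 455.8913 Wh
DOD = E_used / E_total * 100 = 455.8913 / 1364.2 * 100
DOD = 33.4182 %

33.4182 %


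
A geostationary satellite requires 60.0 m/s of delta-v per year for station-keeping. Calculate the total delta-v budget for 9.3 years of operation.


dV = rate * years = 60.0 * 9.3
dV = 558.0000 m/s

558.0000 m/s


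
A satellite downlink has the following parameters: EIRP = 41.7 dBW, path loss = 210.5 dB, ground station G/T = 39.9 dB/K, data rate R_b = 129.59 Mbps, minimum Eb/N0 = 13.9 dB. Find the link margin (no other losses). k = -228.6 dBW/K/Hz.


C/N0 = EIRP - FSPL + G/T - k = 41.7 - 210.5 + 39.9 - (-228.6)
C/N0 = 99.7000 dB-Hz
R_b = 129.59 Mbps = 1.2959e+08 bps -> 10*log10(R_b) = 81.1257 dB-Hz
Eb/N0 = C/N0 - 10*log10(R_b) = 99.7000 - 81.1257 = 18.5743 dB
Margin = Eb/N0 - Eb/N0_req = 18.5743 - 13.9 = 4.6743 dB (link closes)

4.6743 dB


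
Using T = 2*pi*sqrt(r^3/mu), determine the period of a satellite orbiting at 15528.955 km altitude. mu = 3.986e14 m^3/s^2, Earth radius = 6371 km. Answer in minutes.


r = 21899.9550 km = 2.1899955e+07 m
T = 2*pi*sqrt(r^3/mu) = 2*pi*sqrt(1.0503394e+22 / 3.986e14)
T = 32253.4410 s = 537.5574 min

537.5574 minutes


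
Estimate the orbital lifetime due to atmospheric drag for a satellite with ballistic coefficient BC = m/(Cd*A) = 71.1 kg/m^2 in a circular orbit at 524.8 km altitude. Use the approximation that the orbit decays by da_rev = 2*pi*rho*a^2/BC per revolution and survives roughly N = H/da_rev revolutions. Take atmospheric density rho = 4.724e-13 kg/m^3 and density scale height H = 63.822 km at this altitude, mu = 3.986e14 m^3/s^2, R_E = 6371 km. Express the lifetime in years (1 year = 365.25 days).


a = R_E + alt = 6895.8000 km = 6.8958e+06 m
da_rev = 2*pi*rho*a^2/BC = 2*pi*4.724e-13*(6.8958e+06)^2/71.1 = 1.985132 m per revolution
N = H/da_rev = 63822.0000 m / 1.985132 m = 32149.9972 revolutions
P = 2*pi*sqrt(a^3/mu) = 5698.8629 s
lifetime = N*P = 32149.9972 * 5698.8629 = 1.8321843e+08 s = 2120.5836 days
years = 2120.5836 / 365.25 = 5.8058 years

5.8058 years


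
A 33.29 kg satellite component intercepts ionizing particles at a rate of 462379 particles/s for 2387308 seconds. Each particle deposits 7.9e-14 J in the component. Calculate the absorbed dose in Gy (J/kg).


Total energy deposited = rate * time * E_per
  = 462379 * 2387308 * 7.9e-14 = 0.08720345 J
Dose = E_total / mass = 0.08720345 / 33.29
Dose = 0.002619509 Gy

0.0026 Gy


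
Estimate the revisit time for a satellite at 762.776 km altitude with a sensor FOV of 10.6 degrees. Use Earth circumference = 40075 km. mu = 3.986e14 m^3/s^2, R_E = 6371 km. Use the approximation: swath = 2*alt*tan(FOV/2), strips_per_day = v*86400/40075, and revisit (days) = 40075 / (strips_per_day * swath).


swath = 2*762.776*tan(0.09250245) = 141.5212 km
v = sqrt(mu/r) = 7474.9607 m/s = 7.4750 km/s
strips/day = v*86400/40075 = 7.4750*86400/40075 = 16.1157
coverage/day = strips * swath = 16.1157 * 141.5212 = 2280.7126 km
revisit = 40075 / 2280.7126 = 17.5713 days

17.5713 days


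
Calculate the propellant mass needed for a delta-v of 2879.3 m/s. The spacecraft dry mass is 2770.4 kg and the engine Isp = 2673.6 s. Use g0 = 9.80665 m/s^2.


ve = Isp * g0 = 2673.6 * 9.80665 = 26219.059440 m/s
mass ratio = exp(dv/ve) = exp(2879.3/26219.059440) = 1.11607388
m_prop = m_dry * (mr - 1) = 2770.4 * (1.11607388 - 1)
m_prop = 321.5711 kg

321.5711 kg


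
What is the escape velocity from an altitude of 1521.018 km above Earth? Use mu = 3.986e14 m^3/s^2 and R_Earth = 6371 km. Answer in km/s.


r = 6371.0 + 1521.018 = 7892.0180 km = 7.892018e+06 m
v_esc = sqrt(2*mu/r) = sqrt(2*3.986e14 / 7.892018e+06)
v_esc = 10050.5450 m/s = 10.0505 km/s

10.0505 km/s


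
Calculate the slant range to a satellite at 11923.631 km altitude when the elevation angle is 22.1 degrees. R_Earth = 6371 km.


h = 11923.631 km, el = 22.1 deg
d = -R_E*sin(el) + sqrt((R_E*sin(el))^2 + 2*R_E*h + h^2)
d = -6371.0000*sin(0.3857178) + sqrt((6371.0000*0.3762243)^2 + 2*6371.0000*11923.631 + 11923.631^2)
d = 14919.2275 km

14919.2275 km


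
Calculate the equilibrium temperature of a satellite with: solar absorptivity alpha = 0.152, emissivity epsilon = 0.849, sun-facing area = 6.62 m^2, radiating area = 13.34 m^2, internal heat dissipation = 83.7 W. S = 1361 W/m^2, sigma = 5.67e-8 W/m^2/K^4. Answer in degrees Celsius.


Numerator = alpha*S*A_sun + Q_int = 0.152*1361*6.62 + 83.7 = 1453.1926 W
Denominator = eps*sigma*A_rad = 0.849*5.67e-8*13.34 = 6.4216492e-07 W/K^4
T^4 = 2.2629586e+09 K^4
T = 218.1068 K = -55.0432 C

-55.0432 degrees Celsius


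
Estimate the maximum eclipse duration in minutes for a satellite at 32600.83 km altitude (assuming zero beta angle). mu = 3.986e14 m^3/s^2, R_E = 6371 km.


r = 38971.8300 km
T = 1276.1043 min
Eclipse fraction = arcsin(R_E/r)/pi = arcsin(6371.0000/38971.8300)/pi
= arcsin(0.1634771)/pi = 0.05227097
Eclipse duration = 0.05227097 * 1276.1043 = 66.7032 min

66.7032 minutes


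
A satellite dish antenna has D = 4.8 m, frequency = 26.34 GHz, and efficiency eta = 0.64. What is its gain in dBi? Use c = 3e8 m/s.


lambda = c/f = 3e8 / 2.634e+10 = 0.01138952 m
G = eta*(pi*D/lambda)^2 = 0.64*(pi*4.8/0.01138952)^2
G = 1.1218925e+06 (linear)
G = 10*log10(1.1218925e+06) = 60.4995 dBi

60.4995 dBi


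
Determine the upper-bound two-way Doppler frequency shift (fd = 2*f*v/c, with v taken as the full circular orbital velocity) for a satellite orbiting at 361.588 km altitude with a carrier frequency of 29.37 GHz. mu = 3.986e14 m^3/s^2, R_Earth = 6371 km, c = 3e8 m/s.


r = 6.732588e+06 m
v = sqrt(mu/r) = 7694.4508 m/s (worst-case radial velocity)
f = 29.37 GHz = 2.937e+10 Hz
fd = 2*f*v/c = 2*2.937e+10*7694.4508/3.0e+08
fd = 1.5065735e+06 Hz

1.5066e+06 Hz


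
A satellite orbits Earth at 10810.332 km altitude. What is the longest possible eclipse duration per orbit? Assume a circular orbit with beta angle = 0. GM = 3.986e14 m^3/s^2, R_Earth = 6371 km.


r = 17181.3320 km
T = 373.5470 min
Eclipse fraction = arcsin(R_E/r)/pi = arcsin(6371.0000/17181.3320)/pi
= arcsin(0.3708094)/pi = 0.1209197
Eclipse duration = 0.1209197 * 373.5470 = 45.1692 min

45.1692 minutes


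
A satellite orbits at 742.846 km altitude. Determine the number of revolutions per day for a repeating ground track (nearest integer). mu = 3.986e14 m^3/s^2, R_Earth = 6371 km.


r = 7.113846e+06 m
T = 2*pi*sqrt(r^3/mu) = 5971.2865 s = 99.5214 min
revs/day = 1440 / 99.5214 = 14.4692
Rounded: 14 revolutions per day

14 revolutions per day


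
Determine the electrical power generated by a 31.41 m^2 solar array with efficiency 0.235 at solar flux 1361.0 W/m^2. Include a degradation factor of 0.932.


P = area * eta * S * degradation
P = 31.41 * 0.235 * 1361.0 * 0.932
P = 9362.8882 W

9362.8882 W


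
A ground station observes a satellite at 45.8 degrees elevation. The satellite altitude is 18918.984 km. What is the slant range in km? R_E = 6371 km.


h = 18918.984 km, el = 45.8 deg
d = -R_E*sin(el) + sqrt((R_E*sin(el))^2 + 2*R_E*h + h^2)
d = -6371.0000*sin(0.7993608) + sqrt((6371.0000*0.7169106)^2 + 2*6371.0000*18918.984 + 18918.984^2)
d = 20329.4526 km

20329.4526 km


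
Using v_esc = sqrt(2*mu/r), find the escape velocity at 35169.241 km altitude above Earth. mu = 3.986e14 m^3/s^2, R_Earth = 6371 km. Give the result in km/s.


r = 6371.0 + 35169.241 = 41540.2410 km = 4.1540241e+07 m
v_esc = sqrt(2*mu/r) = sqrt(2*3.986e14 / 4.1540241e+07)
v_esc = 4380.7568 m/s = 4.3808 km/s

4.3808 km/s


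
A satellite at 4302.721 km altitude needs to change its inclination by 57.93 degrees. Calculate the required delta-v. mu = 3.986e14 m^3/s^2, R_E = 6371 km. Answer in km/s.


r = 10673.7210 km = 1.0673721e+07 m
V = sqrt(mu/r) = 6110.9781 m/s
di = 57.93 deg = 1.0111 rad
dV = 2*V*sin(di/2) = 2*6110.9781*sin(0.5055346)
dV = 5918.7909 m/s = 5.9188 km/s

5.9188 km/s


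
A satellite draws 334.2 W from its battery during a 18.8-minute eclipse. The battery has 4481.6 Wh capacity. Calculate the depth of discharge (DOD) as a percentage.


E_used = P * t / 60 = 334.2 * 18.8 / 60 = 104.7160 Wh
DOD = E_used / E_total * 100 = 104.7160 / 4481.6 * 100
DOD = 2.3366 %

2.3366 %


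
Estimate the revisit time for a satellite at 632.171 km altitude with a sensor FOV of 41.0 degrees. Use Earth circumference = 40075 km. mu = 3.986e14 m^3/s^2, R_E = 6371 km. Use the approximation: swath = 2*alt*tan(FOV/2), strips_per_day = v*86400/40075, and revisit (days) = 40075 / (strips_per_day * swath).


swath = 2*632.171*tan(0.3577925) = 472.7181 km
v = sqrt(mu/r) = 7544.3405 m/s = 7.5443 km/s
strips/day = v*86400/40075 = 7.5443*86400/40075 = 16.2653
coverage/day = strips * swath = 16.2653 * 472.7181 = 7688.8914 km
revisit = 40075 / 7688.8914 = 5.2121 days

5.2121 days


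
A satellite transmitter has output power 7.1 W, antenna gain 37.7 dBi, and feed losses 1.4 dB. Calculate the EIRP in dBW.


Pt = 7.1 W = 8.5126 dBW
EIRP = Pt_dBW + Gt - losses = 8.5126 + 37.7 - 1.4 = 44.8126 dBW

44.8126 dBW


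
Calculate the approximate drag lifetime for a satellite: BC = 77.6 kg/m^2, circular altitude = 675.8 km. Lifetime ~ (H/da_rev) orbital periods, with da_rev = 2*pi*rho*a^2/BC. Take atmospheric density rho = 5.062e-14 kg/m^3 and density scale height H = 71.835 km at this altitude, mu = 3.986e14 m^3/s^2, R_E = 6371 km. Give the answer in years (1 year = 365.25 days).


a = R_E + alt = 7046.8000 km = 7.0468e+06 m
da_rev = 2*pi*rho*a^2/BC = 2*pi*5.062e-14*(7.0468e+06)^2/77.6 = 0.203528007 m per revolution
N = H/da_rev = 71835.0000 m / 0.203528007 m = 352948.9684 revolutions
P = 2*pi*sqrt(a^3/mu) = 5887.0692 s
lifetime = N*P = 352948.9684 * 5887.0692 = 2.077835e+09 s = 24049.0162 days
years = 24049.0162 / 365.25 = 65.8426 years

65.8426 years


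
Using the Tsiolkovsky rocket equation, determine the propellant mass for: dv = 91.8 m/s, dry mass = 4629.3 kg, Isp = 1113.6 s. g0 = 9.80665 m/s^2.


ve = Isp * g0 = 1113.6 * 9.80665 = 10920.685440 m/s
mass ratio = exp(dv/ve) = exp(91.8/10920.685440) = 1.00844150
m_prop = m_dry * (mr - 1) = 4629.3 * (1.00844150 - 1)
m_prop = 39.0782 kg

39.0782 kg


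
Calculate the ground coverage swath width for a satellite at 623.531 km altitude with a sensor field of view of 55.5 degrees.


FOV = 55.5 deg = 0.9686577 rad
swath = 2 * alt * tan(FOV/2) = 2 * 623.531 * tan(0.4843289)
swath = 2 * 623.531 * 0.5261255
swath = 656.1111 km

656.1111 km


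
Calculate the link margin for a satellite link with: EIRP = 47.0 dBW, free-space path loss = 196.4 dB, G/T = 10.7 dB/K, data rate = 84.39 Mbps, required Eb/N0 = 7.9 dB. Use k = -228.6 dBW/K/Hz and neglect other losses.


C/N0 = EIRP - FSPL + G/T - k = 47.0 - 196.4 + 10.7 - (-228.6)
C/N0 = 89.9000 dB-Hz
R_b = 84.39 Mbps = 8.439e+07 bps -> 10*log10(R_b) = 79.2629 dB-Hz
Eb/N0 = C/N0 - 10*log10(R_b) = 89.9000 - 79.2629 = 10.6371 dB
Margin = Eb/N0 - Eb/N0_req = 10.6371 - 7.9 = 2.7371 dB (link closes)

2.7371 dB


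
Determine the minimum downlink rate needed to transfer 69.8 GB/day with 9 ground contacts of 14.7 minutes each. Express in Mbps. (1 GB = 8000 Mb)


total contact time = 9 * 14.7 * 60 = 7938.0000 s
data = 69.8 GB = 558400.0000 Mb
rate = 558400.0000 / 7938.0000 = 70.3452 Mbps

70.3452 Mbps


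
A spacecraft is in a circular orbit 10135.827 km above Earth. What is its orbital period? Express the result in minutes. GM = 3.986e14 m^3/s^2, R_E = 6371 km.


r = 16506.8270 km = 1.6506827e+07 m
T = 2*pi*sqrt(r^3/mu) = 2*pi*sqrt(4.4977033e+21 / 3.986e14)
T = 21106.0334 s = 351.7672 min

351.7672 minutes


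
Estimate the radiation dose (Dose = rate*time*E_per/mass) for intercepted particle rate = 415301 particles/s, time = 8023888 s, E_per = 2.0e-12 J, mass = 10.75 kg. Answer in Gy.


Total energy deposited = rate * time * E_per
  = 415301 * 8023888 * 2.0e-12 = 6.6647 J
Dose = E_total / mass = 6.6647 / 10.75
Dose = 0.6199681 Gy

0.6200 Gy


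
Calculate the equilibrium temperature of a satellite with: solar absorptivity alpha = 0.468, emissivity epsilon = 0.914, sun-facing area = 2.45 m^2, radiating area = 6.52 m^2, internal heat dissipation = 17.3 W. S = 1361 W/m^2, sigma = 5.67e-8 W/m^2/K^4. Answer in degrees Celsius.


Numerator = alpha*S*A_sun + Q_int = 0.468*1361*2.45 + 17.3 = 1577.8226 W
Denominator = eps*sigma*A_rad = 0.914*5.67e-8*6.52 = 3.3789118e-07 W/K^4
T^4 = 4.6696177e+09 K^4
T = 261.4089 K = -11.7411 C

-11.7411 degrees Celsius


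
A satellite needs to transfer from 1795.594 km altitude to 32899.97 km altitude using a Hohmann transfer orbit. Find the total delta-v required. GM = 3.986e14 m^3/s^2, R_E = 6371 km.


r1 = 8166.5940 km = 8.166594e+06 m
r2 = 39270.9700 km = 3.927097e+07 m
dv1 = sqrt(mu/r1)*(sqrt(2*r2/(r1+r2)) - 1) = 2003.2316 m/s
dv2 = sqrt(mu/r2)*(1 - sqrt(2*r1/(r1+r2))) = 1316.4841 m/s
total dv = |dv1| + |dv2| = 2003.2316 + 1316.4841 = 3319.7156 m/s = 3.3197 km/s

3.3197 km/s


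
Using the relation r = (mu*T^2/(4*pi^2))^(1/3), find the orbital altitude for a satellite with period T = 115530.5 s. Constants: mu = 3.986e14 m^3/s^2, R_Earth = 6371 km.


T = 115530.5 s
r = (mu*T^2/(4*pi^2))^(1/3) = (3.986e14 * 115530.5^2 / (4*pi^2))^(1/3)
r = 5.1269249e+07 m = 51269.2488 km
alt = r - R_E = 51269.2488 - 6371 = 44898.2488 km

44898.2488 km


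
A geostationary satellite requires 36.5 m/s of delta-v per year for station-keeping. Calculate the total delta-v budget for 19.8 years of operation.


dV = rate * years = 36.5 * 19.8
dV = 722.7000 m/s

722.7000 m/s


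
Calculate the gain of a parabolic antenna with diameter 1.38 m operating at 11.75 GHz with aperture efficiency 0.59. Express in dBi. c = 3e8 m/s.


lambda = c/f = 3e8 / 1.175e+10 = 0.02553191 m
G = eta*(pi*D/lambda)^2 = 0.59*(pi*1.38/0.02553191)^2
G = 17011.5213 (linear)
G = 10*log10(17011.5213) = 42.3074 dBi

42.3074 dBi


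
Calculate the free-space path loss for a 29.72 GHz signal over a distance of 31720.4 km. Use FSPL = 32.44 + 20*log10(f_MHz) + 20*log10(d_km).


f = 29.72 GHz = 29720.0000 MHz
d = 31720.4 km
FSPL = 32.44 + 20*log10(29720.0000) + 20*log10(31720.4)
FSPL = 32.44 + 89.4610 + 90.0268
FSPL = 211.9277 dB

211.9277 dB


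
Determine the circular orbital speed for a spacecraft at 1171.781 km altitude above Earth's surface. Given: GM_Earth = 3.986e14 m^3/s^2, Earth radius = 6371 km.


r = R_E + alt = 6371.0 + 1171.781 = 7542.7810 km = 7.542781e+06 m
v = sqrt(mu/r) = sqrt(3.986e14 / 7.542781e+06) = 7269.4725 m/s = 7.2695 km/s

7.2695 km/s


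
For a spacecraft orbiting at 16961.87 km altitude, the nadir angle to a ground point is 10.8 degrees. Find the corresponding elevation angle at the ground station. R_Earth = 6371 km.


r = R_E + alt = 23332.8700 km
Law of sines in the satellite / Earth-center / ground-point triangle:
  sin(nadir)/R_E = sin(90 + el)/r  =>  cos(el) = (r/R_E)*sin(nadir)
cos(el) = (23332.8700 / 6371.0000) * sin(10.8 deg) = 0.6862571
el = arccos(0.6862571) = 46.6655 deg
(Earth-central angle = 90 - nadir - el = 32.5345 deg)

46.6655 degrees


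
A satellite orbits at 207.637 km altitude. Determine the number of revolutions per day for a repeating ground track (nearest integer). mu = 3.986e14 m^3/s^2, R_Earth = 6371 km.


r = 6.578637e+06 m
T = 2*pi*sqrt(r^3/mu) = 5310.2517 s = 88.5042 min
revs/day = 1440 / 88.5042 = 16.2704
Rounded: 16 revolutions per day

16 revolutions per day


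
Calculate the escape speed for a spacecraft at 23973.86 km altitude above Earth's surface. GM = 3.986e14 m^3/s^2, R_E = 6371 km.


r = 6371.0 + 23973.86 = 30344.8600 km = 3.034486e+07 m
v_esc = sqrt(2*mu/r) = sqrt(2*3.986e14 / 3.034486e+07)
v_esc = 5125.5571 m/s = 5.1256 km/s

5.1256 km/s


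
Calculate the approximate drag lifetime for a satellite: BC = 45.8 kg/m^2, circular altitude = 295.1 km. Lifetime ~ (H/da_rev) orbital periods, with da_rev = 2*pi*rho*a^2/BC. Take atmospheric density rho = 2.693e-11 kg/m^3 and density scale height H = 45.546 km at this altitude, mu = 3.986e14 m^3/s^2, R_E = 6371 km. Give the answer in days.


a = R_E + alt = 6666.1000 km = 6.6661e+06 m
da_rev = 2*pi*rho*a^2/BC = 2*pi*2.693e-11*(6.6661e+06)^2/45.8 = 164.170225 m per revolution
N = H/da_rev = 45546.0000 m / 164.170225 m = 277.4316 revolutions
P = 2*pi*sqrt(a^3/mu) = 5416.5026 s
lifetime = N*P = 277.4316 * 5416.5026 = 1.5027087e+06 s = 17.3925 days

17.3925 days


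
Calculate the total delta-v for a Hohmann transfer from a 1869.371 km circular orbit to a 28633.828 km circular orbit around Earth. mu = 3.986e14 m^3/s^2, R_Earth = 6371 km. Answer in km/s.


r1 = 8240.3710 km = 8.240371e+06 m
r2 = 35004.8280 km = 3.5004828e+07 m
dv1 = sqrt(mu/r1)*(sqrt(2*r2/(r1+r2)) - 1) = 1894.2559 m/s
dv2 = sqrt(mu/r2)*(1 - sqrt(2*r1/(r1+r2))) = 1291.2959 m/s
total dv = |dv1| + |dv2| = 1894.2559 + 1291.2959 = 3185.5519 m/s = 3.1856 km/s

3.1856 km/s


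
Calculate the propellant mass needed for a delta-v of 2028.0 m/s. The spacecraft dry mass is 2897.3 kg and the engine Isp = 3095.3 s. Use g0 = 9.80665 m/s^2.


ve = Isp * g0 = 3095.3 * 9.80665 = 30354.523745 m/s
mass ratio = exp(dv/ve) = exp(2028.0/30354.523745) = 1.06909283
m_prop = m_dry * (mr - 1) = 2897.3 * (1.06909283 - 1)
m_prop = 200.1827 kg

200.1827 kg


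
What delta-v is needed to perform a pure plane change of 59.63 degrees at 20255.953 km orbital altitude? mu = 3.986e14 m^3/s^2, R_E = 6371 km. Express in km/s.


r = 26626.9530 km = 2.6626953e+07 m
V = sqrt(mu/r) = 3869.0818 m/s
di = 59.63 deg = 1.0407 rad
dV = 2*V*sin(di/2) = 2*3869.0818*sin(0.5203699)
dV = 3847.4236 m/s = 3.8474 km/s

3.8474 km/s


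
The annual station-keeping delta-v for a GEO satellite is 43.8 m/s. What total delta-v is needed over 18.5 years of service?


dV = rate * years = 43.8 * 18.5
dV = 810.3000 m/s

810.3000 m/s


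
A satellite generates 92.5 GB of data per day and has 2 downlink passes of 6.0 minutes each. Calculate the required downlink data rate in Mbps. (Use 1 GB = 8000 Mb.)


total contact time = 2 * 6.0 * 60 = 720.0000 s
data = 92.5 GB = 740000.0000 Mb
rate = 740000.0000 / 720.0000 = 1027.7778 Mbps

1027.7778 Mbps


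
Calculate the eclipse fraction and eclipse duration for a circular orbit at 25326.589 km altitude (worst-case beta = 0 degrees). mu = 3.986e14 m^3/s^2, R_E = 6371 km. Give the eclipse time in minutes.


r = 31697.5890 km
T = 936.0506 min
Eclipse fraction = arcsin(R_E/r)/pi = arcsin(6371.0000/31697.5890)/pi
= arcsin(0.2009932)/pi = 0.06441692
Eclipse duration = 0.06441692 * 936.0506 = 60.2975 min

60.2975 minutes


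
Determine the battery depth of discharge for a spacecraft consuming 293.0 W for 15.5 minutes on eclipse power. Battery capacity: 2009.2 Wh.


E_used = P * t / 60 = 293.0 * 15.5 / 60 = 75.6917 Wh
DOD = E_used / E_total * 100 = 75.6917 / 2009.2 * 100
DOD = 3.7673 %

3.7673 %


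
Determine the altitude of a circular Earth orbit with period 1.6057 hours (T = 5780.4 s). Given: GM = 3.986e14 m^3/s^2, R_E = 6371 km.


T = 5780.4 s
r = (mu*T^2/(4*pi^2))^(1/3) = (3.986e14 * 5780.4^2 / (4*pi^2))^(1/3)
r = 6.9614191e+06 m = 6961.4191 km
alt = r - R_E = 6961.4191 - 6371 = 590.4191 km

590.4191 km


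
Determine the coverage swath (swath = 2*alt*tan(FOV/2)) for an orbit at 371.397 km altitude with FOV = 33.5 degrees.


FOV = 33.5 deg = 0.5846853 rad
swath = 2 * alt * tan(FOV/2) = 2 * 371.397 * tan(0.2923426)
swath = 2 * 371.397 * 0.3009658
swath = 223.5556 km

223.5556 km


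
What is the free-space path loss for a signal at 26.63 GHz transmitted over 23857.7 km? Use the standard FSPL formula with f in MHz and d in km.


f = 26.63 GHz = 26630.0000 MHz
d = 23857.7 km
FSPL = 32.44 + 20*log10(26630.0000) + 20*log10(23857.7)
FSPL = 32.44 + 88.5074 + 87.5526
FSPL = 208.5000 dB

208.5000 dB


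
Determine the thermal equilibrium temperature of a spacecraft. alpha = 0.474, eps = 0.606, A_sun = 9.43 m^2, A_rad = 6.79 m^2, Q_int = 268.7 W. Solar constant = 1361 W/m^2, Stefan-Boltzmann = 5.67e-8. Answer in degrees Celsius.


Numerator = alpha*S*A_sun + Q_int = 0.474*1361*9.43 + 268.7 = 6352.1250 W
Denominator = eps*sigma*A_rad = 0.606*5.67e-8*6.79 = 2.3330576e-07 W/K^4
T^4 = 2.7226611e+10 K^4
T = 406.2079 K = 133.0579 C

133.0579 degrees Celsius


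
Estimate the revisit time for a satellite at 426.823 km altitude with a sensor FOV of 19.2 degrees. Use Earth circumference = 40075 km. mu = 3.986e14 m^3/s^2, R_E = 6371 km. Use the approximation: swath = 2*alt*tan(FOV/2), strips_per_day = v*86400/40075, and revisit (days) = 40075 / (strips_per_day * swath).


swath = 2*426.823*tan(0.1675516) = 144.3834 km
v = sqrt(mu/r) = 7657.4421 m/s = 7.6574 km/s
strips/day = v*86400/40075 = 7.6574*86400/40075 = 16.5091
coverage/day = strips * swath = 16.5091 * 144.3834 = 2383.6431 km
revisit = 40075 / 2383.6431 = 16.8125 days

16.8125 days


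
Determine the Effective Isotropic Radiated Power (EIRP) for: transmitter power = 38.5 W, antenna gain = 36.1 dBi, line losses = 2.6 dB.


Pt = 38.5 W = 15.8546 dBW
EIRP = Pt_dBW + Gt - losses = 15.8546 + 36.1 - 2.6 = 49.3546 dBW

49.3546 dBW


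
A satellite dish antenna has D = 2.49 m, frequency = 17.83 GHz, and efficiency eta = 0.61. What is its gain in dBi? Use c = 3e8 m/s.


lambda = c/f = 3e8 / 1.783e+10 = 0.01682557 m
G = eta*(pi*D/lambda)^2 = 0.61*(pi*2.49/0.01682557)^2
G = 131852.5251 (linear)
G = 10*log10(131852.5251) = 51.2009 dBi

51.2009 dBi


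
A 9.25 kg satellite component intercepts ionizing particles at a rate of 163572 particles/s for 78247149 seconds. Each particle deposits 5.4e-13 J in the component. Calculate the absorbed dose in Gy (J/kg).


Total energy deposited = rate * time * E_per
  = 163572 * 78247149 * 5.4e-13 = 6.9115 J
Dose = E_total / mass = 6.9115 / 9.25
Dose = 0.7471874 Gy

0.7472 Gy


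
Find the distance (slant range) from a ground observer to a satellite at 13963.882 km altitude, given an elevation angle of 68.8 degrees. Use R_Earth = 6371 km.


h = 13963.882 km, el = 68.8 deg
d = -R_E*sin(el) + sqrt((R_E*sin(el))^2 + 2*R_E*h + h^2)
d = -6371.0000*sin(1.2008) + sqrt((6371.0000*0.9323238)^2 + 2*6371.0000*13963.882 + 13963.882^2)
d = 14264.1108 km

14264.1108 km


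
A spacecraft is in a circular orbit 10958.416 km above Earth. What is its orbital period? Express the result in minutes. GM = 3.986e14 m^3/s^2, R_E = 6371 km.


r = 17329.4160 km = 1.7329416e+07 m
T = 2*pi*sqrt(r^3/mu) = 2*pi*sqrt(5.2041737e+21 / 3.986e14)
T = 22703.2019 s = 378.3867 min

378.3867 minutes


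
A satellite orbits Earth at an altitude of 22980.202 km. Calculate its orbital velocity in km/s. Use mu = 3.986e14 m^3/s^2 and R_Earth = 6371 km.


r = R_E + alt = 6371.0 + 22980.202 = 29351.2020 km = 2.9351202e+07 m
v = sqrt(mu/r) = sqrt(3.986e14 / 2.9351202e+07) = 3685.1545 m/s = 3.6852 km/s

3.6852 km/s


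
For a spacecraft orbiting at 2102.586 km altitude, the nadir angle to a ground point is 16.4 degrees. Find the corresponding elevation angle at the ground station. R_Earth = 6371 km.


r = R_E + alt = 8473.5860 km
Law of sines in the satellite / Earth-center / ground-point triangle:
  sin(nadir)/R_E = sin(90 + el)/r  =>  cos(el) = (r/R_E)*sin(nadir)
cos(el) = (8473.5860 / 6371.0000) * sin(16.4 deg) = 0.3755211
el = arccos(0.3755211) = 67.9435 deg
(Earth-central angle = 90 - nadir - el = 5.6565 deg)

67.9435 degrees


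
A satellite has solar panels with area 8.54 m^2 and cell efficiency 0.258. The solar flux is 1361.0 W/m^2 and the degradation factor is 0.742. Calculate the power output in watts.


P = area * eta * S * degradation
P = 8.54 * 0.258 * 1361.0 * 0.742
P = 2225.0491 W

2225.0491 W


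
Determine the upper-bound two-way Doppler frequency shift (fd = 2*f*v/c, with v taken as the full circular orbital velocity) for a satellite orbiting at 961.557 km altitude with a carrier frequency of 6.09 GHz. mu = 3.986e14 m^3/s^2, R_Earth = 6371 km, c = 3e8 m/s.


r = 7.332557e+06 m
v = sqrt(mu/r) = 7372.9438 m/s (worst-case radial velocity)
f = 6.09 GHz = 6.09e+09 Hz
fd = 2*f*v/c = 2*6.09e+09*7372.9438/3.0e+08
fd = 299341.5182 Hz

299341.5182 Hz


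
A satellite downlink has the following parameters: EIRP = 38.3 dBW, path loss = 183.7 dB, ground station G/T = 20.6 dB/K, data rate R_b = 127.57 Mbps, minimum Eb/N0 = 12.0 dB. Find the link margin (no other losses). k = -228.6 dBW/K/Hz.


C/N0 = EIRP - FSPL + G/T - k = 38.3 - 183.7 + 20.6 - (-228.6)
C/N0 = 103.8000 dB-Hz
R_b = 127.57 Mbps = 1.2757e+08 bps -> 10*log10(R_b) = 81.0575 dB-Hz
Eb/N0 = C/N0 - 10*log10(R_b) = 103.8000 - 81.0575 = 22.7425 dB
Margin = Eb/N0 - Eb/N0_req = 22.7425 - 12.0 = 10.7425 dB (link closes)

10.7425 dB


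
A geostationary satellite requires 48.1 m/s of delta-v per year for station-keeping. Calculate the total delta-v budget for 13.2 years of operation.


dV = rate * years = 48.1 * 13.2
dV = 634.9200 m/s

634.9200 m/s


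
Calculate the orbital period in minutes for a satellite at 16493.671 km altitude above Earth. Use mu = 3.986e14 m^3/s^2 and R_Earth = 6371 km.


r = 22864.6710 km = 2.2864671e+07 m
T = 2*pi*sqrt(r^3/mu) = 2*pi*sqrt(1.1953494e+22 / 3.986e14)
T = 34407.9387 s = 573.4656 min

573.4656 minutes


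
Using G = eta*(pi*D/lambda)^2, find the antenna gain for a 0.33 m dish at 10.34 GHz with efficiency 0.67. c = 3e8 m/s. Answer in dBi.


lambda = c/f = 3e8 / 1.034e+10 = 0.02901354 m
G = eta*(pi*D/lambda)^2 = 0.67*(pi*0.33/0.02901354)^2
G = 855.4625 (linear)
G = 10*log10(855.4625) = 29.3220 dBi

29.3220 dBi


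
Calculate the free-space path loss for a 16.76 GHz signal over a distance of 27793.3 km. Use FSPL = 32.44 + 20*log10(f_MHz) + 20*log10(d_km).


f = 16.76 GHz = 16760.0000 MHz
d = 27793.3 km
FSPL = 32.44 + 20*log10(16760.0000) + 20*log10(27793.3)
FSPL = 32.44 + 84.4855 + 88.8788
FSPL = 205.8043 dB

205.8043 dB


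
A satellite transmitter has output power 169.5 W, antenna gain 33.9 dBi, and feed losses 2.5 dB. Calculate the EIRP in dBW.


Pt = 169.5 W = 22.2917 dBW
EIRP = Pt_dBW + Gt - losses = 22.2917 + 33.9 - 2.5 = 53.6917 dBW

53.6917 dBW


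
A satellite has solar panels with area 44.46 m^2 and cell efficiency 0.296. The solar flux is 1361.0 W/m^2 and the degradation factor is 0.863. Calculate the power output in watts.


P = area * eta * S * degradation
P = 44.46 * 0.296 * 1361.0 * 0.863
P = 15457.1738 W

15457.1738 W


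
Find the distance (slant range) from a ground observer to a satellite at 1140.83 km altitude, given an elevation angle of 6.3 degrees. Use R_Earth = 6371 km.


h = 1140.83 km, el = 6.3 deg
d = -R_E*sin(el) + sqrt((R_E*sin(el))^2 + 2*R_E*h + h^2)
d = -6371.0000*sin(0.1099557) + sqrt((6371.0000*0.1097343)^2 + 2*6371.0000*1140.83 + 1140.83^2)
d = 3341.5156 km

3341.5156 km


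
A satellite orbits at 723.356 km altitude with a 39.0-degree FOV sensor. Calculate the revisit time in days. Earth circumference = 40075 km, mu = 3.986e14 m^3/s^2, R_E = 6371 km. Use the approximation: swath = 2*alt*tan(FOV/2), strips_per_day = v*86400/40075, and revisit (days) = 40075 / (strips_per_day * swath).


swath = 2*723.356*tan(0.3403392) = 512.3076 km
v = sqrt(mu/r) = 7495.6993 m/s = 7.4957 km/s
strips/day = v*86400/40075 = 7.4957*86400/40075 = 16.1604
coverage/day = strips * swath = 16.1604 * 512.3076 = 8279.1006 km
revisit = 40075 / 8279.1006 = 4.8405 days

4.8405 days


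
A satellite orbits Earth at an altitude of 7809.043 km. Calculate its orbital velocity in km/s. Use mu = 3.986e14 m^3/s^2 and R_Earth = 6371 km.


r = R_E + alt = 6371.0 + 7809.043 = 14180.0430 km = 1.4180043e+07 m
v = sqrt(mu/r) = sqrt(3.986e14 / 1.4180043e+07) = 5301.8797 m/s = 5.3019 km/s

5.3019 km/s


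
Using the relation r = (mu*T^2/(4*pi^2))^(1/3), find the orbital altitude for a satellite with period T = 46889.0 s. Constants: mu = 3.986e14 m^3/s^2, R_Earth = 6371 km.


T = 46889.0 s
r = (mu*T^2/(4*pi^2))^(1/3) = (3.986e14 * 46889.0^2 / (4*pi^2))^(1/3)
r = 2.8104325e+07 m = 28104.3255 km
alt = r - R_E = 28104.3255 - 6371 = 21733.3255 km

21733.3255 km


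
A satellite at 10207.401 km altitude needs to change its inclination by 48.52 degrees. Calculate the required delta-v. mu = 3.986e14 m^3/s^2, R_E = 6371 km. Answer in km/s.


r = 16578.4010 km = 1.6578401e+07 m
V = sqrt(mu/r) = 4903.4000 m/s
di = 48.52 deg = 0.8468338 rad
dV = 2*V*sin(di/2) = 2*4903.4000*sin(0.4234169)
dV = 4029.3982 m/s = 4.0294 km/s

4.0294 km/s


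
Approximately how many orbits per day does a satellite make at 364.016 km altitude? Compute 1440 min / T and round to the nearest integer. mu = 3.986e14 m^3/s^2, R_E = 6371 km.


r = 6.735016e+06 m
T = 2*pi*sqrt(r^3/mu) = 5500.7153 s = 91.6786 min
revs/day = 1440 / 91.6786 = 15.7070
Rounded: 16 revolutions per day

16 revolutions per day


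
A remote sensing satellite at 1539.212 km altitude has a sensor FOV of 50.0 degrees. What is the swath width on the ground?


FOV = 50.0 deg = 0.8726646 rad
swath = 2 * alt * tan(FOV/2) = 2 * 1539.212 * tan(0.4363323)
swath = 2 * 1539.212 * 0.4663077
swath = 1435.4927 km

1435.4927 km


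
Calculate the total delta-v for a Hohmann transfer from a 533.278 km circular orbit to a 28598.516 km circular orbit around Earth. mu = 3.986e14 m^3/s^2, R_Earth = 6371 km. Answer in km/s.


r1 = 6904.2780 km = 6.904278e+06 m
r2 = 34969.5160 km = 3.4969516e+07 m
dv1 = sqrt(mu/r1)*(sqrt(2*r2/(r1+r2)) - 1) = 2221.5199 m/s
dv2 = sqrt(mu/r2)*(1 - sqrt(2*r1/(r1+r2))) = 1437.3940 m/s
total dv = |dv1| + |dv2| = 2221.5199 + 1437.3940 = 3658.9139 m/s = 3.6589 km/s

3.6589 km/s


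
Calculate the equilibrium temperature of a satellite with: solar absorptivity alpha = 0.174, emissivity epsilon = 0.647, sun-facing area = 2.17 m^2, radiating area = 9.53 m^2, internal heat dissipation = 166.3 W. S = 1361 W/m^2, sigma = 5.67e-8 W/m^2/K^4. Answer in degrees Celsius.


Numerator = alpha*S*A_sun + Q_int = 0.174*1361*2.17 + 166.3 = 680.1864 W
Denominator = eps*sigma*A_rad = 0.647*5.67e-8*9.53 = 3.496071e-07 W/K^4
T^4 = 1.9455737e+09 K^4
T = 210.0206 K = -63.1294 C

-63.1294 degrees Celsius


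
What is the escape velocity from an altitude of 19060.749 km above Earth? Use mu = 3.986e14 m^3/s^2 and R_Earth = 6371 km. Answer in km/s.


r = 6371.0 + 19060.749 = 25431.7490 km = 2.5431749e+07 m
v_esc = sqrt(2*mu/r) = sqrt(2*3.986e14 / 2.5431749e+07)
v_esc = 5598.8074 m/s = 5.5988 km/s

5.5988 km/s


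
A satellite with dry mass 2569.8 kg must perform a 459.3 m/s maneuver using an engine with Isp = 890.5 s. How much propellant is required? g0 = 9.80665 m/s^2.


ve = Isp * g0 = 890.5 * 9.80665 = 8732.821825 m/s
mass ratio = exp(dv/ve) = exp(459.3/8732.821825) = 1.05400235
m_prop = m_dry * (mr - 1) = 2569.8 * (1.05400235 - 1)
m_prop = 138.7752 kg

138.7752 kg


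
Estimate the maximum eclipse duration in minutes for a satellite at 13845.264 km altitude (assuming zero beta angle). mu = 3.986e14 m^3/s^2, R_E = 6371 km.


r = 20216.2640 km
T = 476.7726 min
Eclipse fraction = arcsin(R_E/r)/pi = arcsin(6371.0000/20216.2640)/pi
= arcsin(0.3151423)/pi = 0.1020522
Eclipse duration = 0.1020522 * 476.7726 = 48.6557 min

48.6557 minutes


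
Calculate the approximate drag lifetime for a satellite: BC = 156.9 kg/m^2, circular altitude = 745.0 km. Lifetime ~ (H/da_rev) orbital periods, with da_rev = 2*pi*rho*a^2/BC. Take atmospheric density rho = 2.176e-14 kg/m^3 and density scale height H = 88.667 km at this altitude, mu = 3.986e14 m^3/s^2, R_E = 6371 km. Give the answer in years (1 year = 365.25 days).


a = R_E + alt = 7116.0000 km = 7.116e+06 m
da_rev = 2*pi*rho*a^2/BC = 2*pi*2.176e-14*(7.116e+06)^2/156.9 = 0.0441253024 m per revolution
N = H/da_rev = 88667.0000 m / 0.0441253024 m = 2.0094367e+06 revolutions
P = 2*pi*sqrt(a^3/mu) = 5973.9988 s
lifetime = N*P = 2.0094367e+06 * 5973.9988 = 1.2004372e+10 s = 138939.4924 days
years = 138939.4924 / 365.25 = 380.3956 years

380.3956 years


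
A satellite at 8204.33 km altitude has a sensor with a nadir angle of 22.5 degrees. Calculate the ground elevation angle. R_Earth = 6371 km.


r = R_E + alt = 14575.3300 km
Law of sines in the satellite / Earth-center / ground-point triangle:
  sin(nadir)/R_E = sin(90 + el)/r  =>  cos(el) = (r/R_E)*sin(nadir)
cos(el) = (14575.3300 / 6371.0000) * sin(22.5 deg) = 0.8754885
el = arccos(0.8754885) = 28.8972 deg
(Earth-central angle = 90 - nadir - el = 38.6028 deg)

28.8972 degrees
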